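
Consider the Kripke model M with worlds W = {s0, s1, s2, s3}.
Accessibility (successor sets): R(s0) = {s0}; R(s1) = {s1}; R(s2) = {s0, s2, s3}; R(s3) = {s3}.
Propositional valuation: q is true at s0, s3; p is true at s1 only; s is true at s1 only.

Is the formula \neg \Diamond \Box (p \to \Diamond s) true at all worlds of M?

No

Let φ = \neg \Diamond \Box (p \to \Diamond s). Evaluate φ at each world:
  s0 (successors {s0}): φ is false.
  s1 (successors {s1}): φ is false.
  s2 (successors {s0, s2, s3}): φ is false.
  s3 (successors {s3}): φ is false.
Detail at s0 (counterexample):
  At s0: \Diamond \Box (p \to \Diamond s) is true, so \neg \Diamond \Box (p \to \Diamond s) is false.
    At s0: \Diamond \Box (p \to \Diamond s) requires \Box (p \to \Diamond s) at some successor in {s0}.
      \Box (p \to \Diamond s) holds at s0, so \Diamond \Box (p \to \Diamond s) is true at s0.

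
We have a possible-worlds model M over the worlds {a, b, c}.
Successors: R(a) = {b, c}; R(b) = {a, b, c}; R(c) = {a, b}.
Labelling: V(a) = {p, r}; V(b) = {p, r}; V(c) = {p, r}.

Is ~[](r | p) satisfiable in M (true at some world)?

No

Let φ = ~[](r | p). Evaluate φ at each world:
  a (successors {b, c}): φ is false.
  b (successors {a, b, c}): φ is false.
  c (successors {a, b}): φ is false.
For instance, at c:
  At c: [](r | p) is true, so ~[](r | p) is false.
    At c: [](r | p) requires r | p at every successor {a, b}.
      At a: r | p is true.
      At b: r | p is true.
    So [](r | p) is true at c.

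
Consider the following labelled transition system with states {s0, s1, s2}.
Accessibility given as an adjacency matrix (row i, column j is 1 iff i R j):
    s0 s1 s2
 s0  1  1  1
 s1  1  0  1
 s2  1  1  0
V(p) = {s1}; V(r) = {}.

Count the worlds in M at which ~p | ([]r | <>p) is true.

Recall that []ψ holds at a world iff ψ holds at every accessible world, and <>ψ holds iff ψ holds at some accessible world.
Let φ = ~p | ([]r | <>p). Evaluate φ at each world:
  s0 (successors {s0, s1, s2}): φ is true.
  s1 (successors {s0, s2}): φ is false.
  s2 (successors {s0, s1}): φ is true.
For instance, at s0:
  At s0: ~p is true, []r | <>p is true, so ~p | ([]r | <>p) is true.
    At s0: []r is false, <>p is true, so []r | <>p is true.
      At s0: []r requires r at every successor {s0, s1, s2}.
        r fails at s0, so []r is false at s0.
      At s0: <>p requires p at some successor in {s0, s1, s2}.
        p holds at s1, so <>p is true at s0.
Satisfying worlds: {s0, s2}

2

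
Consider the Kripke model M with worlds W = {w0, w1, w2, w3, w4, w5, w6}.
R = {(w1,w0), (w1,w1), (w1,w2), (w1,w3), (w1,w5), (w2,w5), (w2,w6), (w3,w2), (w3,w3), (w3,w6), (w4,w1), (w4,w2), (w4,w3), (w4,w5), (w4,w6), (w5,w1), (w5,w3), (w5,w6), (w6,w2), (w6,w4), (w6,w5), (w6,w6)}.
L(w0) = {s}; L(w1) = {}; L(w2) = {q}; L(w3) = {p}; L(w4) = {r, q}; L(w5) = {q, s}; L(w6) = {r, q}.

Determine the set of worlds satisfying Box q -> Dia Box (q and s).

w1, w3, w4, w5

Let φ = Box q -> Dia Box (q and s). Evaluate φ at each world:
  w0 (successors ∅): φ is false.
  w1 (successors {w0, w1, w2, w3, w5}): φ is true.
  w2 (successors {w5, w6}): φ is false.
  w3 (successors {w2, w3, w6}): φ is true.
  w4 (successors {w1, w2, w3, w5, w6}): φ is true.
  w5 (successors {w1, w3, w6}): φ is true.
  w6 (successors {w2, w4, w5, w6}): φ is false.
For instance, at w1:
  At w1: Box q is false, Dia Box (q and s) is true, so Box q -> Dia Box (q and s) is true.
    At w1: Box q requires q at every successor {w0, w1, w2, w3, w5}.
      q fails at w0, so Box q is false at w1.
    At w1: Dia Box (q and s) requires Box (q and s) at some successor in {w0, w1, w2, w3, w5}.
      Box (q and s) holds at w0, so Dia Box (q and s) is true at w1.
Satisfying worlds: {w1, w3, w4, w5}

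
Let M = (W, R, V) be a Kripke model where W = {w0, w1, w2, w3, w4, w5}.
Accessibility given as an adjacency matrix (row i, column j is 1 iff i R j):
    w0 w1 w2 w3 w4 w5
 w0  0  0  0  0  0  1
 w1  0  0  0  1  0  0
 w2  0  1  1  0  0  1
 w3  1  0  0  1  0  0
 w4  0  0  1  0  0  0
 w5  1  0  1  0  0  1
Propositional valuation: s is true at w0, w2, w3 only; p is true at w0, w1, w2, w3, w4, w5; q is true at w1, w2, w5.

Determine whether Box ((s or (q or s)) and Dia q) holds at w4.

Yes

At w4: Box ((s or (q or s)) and Dia q) requires (s or (q or s)) and Dia q at every successor {w2}.
    At w2: s or (q or s) is true, Dia q is true, so (s or (q or s)) and Dia q is true.
      At w2: Dia q requires q at some successor in {w1, w2, w5}.
        q holds at w1, so Dia q is true at w2.
So Box ((s or (q or s)) and Dia q) is true at w4.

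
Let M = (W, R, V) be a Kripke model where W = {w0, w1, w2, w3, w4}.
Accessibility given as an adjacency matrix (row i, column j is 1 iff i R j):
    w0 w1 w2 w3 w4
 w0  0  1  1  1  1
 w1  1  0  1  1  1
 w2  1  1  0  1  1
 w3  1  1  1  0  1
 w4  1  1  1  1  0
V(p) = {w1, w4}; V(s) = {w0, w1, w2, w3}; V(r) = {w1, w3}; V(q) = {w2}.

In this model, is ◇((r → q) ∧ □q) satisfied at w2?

No

At w2: ◇((r → q) ∧ □q) requires (r → q) ∧ □q at some successor in {w0, w1, w3, w4}.
  At w0: (r → q) ∧ □q is false.
  At w1: (r → q) ∧ □q is false.
  At w3: (r → q) ∧ □q is false.
  At w4: (r → q) ∧ □q is false.
So ◇((r → q) ∧ □q) is false at w2.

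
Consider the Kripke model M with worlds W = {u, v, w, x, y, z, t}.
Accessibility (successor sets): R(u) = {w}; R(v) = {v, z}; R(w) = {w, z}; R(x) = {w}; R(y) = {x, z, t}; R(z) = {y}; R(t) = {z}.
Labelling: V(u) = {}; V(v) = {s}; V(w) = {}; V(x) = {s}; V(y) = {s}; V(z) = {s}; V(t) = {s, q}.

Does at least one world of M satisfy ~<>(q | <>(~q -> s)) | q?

Let φ = ~<>(q | <>(~q -> s)) | q. Evaluate φ at each world:
  u (successors {w}): φ is false.
  v (successors {v, z}): φ is false.
  w (successors {w, z}): φ is false.
  x (successors {w}): φ is false.
  y (successors {x, z, t}): φ is false.
  z (successors {y}): φ is false.
  t (successors {z}): φ is true.
Detail at t (witness):
  At t: ~<>(q | <>(~q -> s)) is false, q is true, so ~<>(q | <>(~q -> s)) | q is true.
    At t: <>(q | <>(~q -> s)) is true, so ~<>(q | <>(~q -> s)) is false.
      At t: <>(q | <>(~q -> s)) requires q | <>(~q -> s) at some successor in {z}.
        q | <>(~q -> s) holds at z, so <>(q | <>(~q -> s)) is true at t.

Yes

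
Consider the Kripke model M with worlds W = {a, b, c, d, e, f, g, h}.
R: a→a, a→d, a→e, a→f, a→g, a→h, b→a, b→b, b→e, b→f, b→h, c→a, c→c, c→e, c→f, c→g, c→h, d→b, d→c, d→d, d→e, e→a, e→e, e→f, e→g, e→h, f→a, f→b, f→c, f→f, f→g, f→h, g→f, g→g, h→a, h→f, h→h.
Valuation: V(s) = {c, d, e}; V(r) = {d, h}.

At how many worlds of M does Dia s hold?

6

Let φ = Dia s. Evaluate φ at each world:
  a (successors {a, d, e, f, g, h}): φ is true.
  b (successors {a, b, e, f, h}): φ is true.
  c (successors {a, c, e, f, g, h}): φ is true.
  d (successors {b, c, d, e}): φ is true.
  e (successors {a, e, f, g, h}): φ is true.
  f (successors {a, b, c, f, g, h}): φ is true.
  g (successors {f, g}): φ is false.
  h (successors {a, f, h}): φ is false.
For instance, at f:
  At f: Dia s requires s at some successor in {a, b, c, f, g, h}.
    s holds at c, so Dia s is true at f.
Satisfying worlds: {a, b, c, d, e, f}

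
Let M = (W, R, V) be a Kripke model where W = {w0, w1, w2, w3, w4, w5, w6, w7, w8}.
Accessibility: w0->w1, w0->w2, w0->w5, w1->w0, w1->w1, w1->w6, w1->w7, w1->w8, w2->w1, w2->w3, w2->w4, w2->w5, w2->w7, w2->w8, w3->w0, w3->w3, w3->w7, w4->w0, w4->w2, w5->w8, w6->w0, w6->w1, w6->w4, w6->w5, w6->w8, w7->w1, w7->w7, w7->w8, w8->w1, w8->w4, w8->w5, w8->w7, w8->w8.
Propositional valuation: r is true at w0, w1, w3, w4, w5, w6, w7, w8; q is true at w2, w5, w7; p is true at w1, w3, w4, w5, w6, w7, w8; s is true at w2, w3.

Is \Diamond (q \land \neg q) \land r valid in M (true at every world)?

No

Recall that \Diamond ψ holds at a world iff ψ holds at some accessible world.
Let φ = \Diamond (q \land \neg q) \land r. Evaluate φ at each world:
  w0 (successors {w1, w2, w5}): φ is false.
  w1 (successors {w0, w1, w6, w7, w8}): φ is false.
  w2 (successors {w1, w3, w4, w5, w7, w8}): φ is false.
  w3 (successors {w0, w3, w7}): φ is false.
  w4 (successors {w0, w2}): φ is false.
  w5 (successors {w8}): φ is false.
  w6 (successors {w0, w1, w4, w5, w8}): φ is false.
  w7 (successors {w1, w7, w8}): φ is false.
  w8 (successors {w1, w4, w5, w7, w8}): φ is false.
Detail at w0 (counterexample):
  At w0: \Diamond (q \land \neg q) is false, r is true, so \Diamond (q \land \neg q) \land r is false.
    At w0: \Diamond (q \land \neg q) requires q \land \neg q at some successor in {w1, w2, w5}.
      At w1: q \land \neg q is false.
      At w2: q \land \neg q is false.
      At w5: q \land \neg q is false.
    So \Diamond (q \land \neg q) is false at w0.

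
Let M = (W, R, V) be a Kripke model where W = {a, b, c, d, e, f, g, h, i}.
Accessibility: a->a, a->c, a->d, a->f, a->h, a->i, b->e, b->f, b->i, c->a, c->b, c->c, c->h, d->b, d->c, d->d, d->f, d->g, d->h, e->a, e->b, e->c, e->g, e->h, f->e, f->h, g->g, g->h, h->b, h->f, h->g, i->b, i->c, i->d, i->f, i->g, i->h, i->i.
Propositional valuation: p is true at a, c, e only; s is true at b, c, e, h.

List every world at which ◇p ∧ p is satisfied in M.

a, c, e

Recall that ◇ψ holds at a world iff ψ holds at some accessible world.
Let φ = ◇p ∧ p. Evaluate φ at each world:
  a (successors {a, c, d, f, h, i}): φ is true.
  b (successors {e, f, i}): φ is false.
  c (successors {a, b, c, h}): φ is true.
  d (successors {b, c, d, f, g, h}): φ is false.
  e (successors {a, b, c, g, h}): φ is true.
  f (successors {e, h}): φ is false.
  g (successors {g, h}): φ is false.
  h (successors {b, f, g}): φ is false.
  i (successors {b, c, d, f, g, h, i}): φ is false.
For instance, at a:
  At a: ◇p is true, p is true, so ◇p ∧ p is true.
    At a: ◇p requires p at some successor in {a, c, d, f, h, i}.
      p holds at a, so ◇p is true at a.
Satisfying worlds: {a, c, e}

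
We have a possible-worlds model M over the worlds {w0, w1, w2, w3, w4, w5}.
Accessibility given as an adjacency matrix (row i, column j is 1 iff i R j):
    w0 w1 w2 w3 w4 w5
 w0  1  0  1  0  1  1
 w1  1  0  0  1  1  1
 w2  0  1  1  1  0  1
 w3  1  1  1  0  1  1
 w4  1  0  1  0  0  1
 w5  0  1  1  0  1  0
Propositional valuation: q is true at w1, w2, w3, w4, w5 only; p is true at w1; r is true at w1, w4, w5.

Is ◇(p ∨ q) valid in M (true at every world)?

Yes

Recall that ◇ψ holds at a world iff ψ holds at some accessible world.
Let φ = ◇(p ∨ q). Evaluate φ at each world:
  w0 (successors {w0, w2, w4, w5}): φ is true.
  w1 (successors {w0, w3, w4, w5}): φ is true.
  w2 (successors {w1, w2, w3, w5}): φ is true.
  w3 (successors {w0, w1, w2, w4, w5}): φ is true.
  w4 (successors {w0, w2, w5}): φ is true.
  w5 (successors {w1, w2, w4}): φ is true.
For instance, at w4:
  At w4: ◇(p ∨ q) requires p ∨ q at some successor in {w0, w2, w5}.
    p ∨ q holds at w2, so ◇(p ∨ q) is true at w4.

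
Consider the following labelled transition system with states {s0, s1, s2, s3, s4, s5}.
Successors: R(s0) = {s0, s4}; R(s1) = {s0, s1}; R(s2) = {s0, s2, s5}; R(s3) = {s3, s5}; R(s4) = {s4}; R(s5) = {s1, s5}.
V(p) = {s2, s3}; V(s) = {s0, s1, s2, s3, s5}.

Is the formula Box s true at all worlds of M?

No

Let φ = Box s. Evaluate φ at each world:
  s0 (successors {s0, s4}): φ is false.
  s1 (successors {s0, s1}): φ is true.
  s2 (successors {s0, s2, s5}): φ is true.
  s3 (successors {s3, s5}): φ is true.
  s4 (successors {s4}): φ is false.
  s5 (successors {s1, s5}): φ is true.
Detail at s0 (counterexample):
  At s0: Box s requires s at every successor {s0, s4}.
    s fails at s4, so Box s is false at s0.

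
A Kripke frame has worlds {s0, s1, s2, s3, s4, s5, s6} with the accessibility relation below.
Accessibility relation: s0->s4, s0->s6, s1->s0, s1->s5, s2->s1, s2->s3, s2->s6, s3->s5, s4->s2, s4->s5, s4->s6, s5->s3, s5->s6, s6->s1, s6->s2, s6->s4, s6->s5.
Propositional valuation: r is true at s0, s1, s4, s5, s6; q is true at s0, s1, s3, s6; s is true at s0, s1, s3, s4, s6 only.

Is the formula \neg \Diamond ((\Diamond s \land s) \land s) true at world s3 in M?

Yes

At s3: \Diamond ((\Diamond s \land s) \land s) is false, so \neg \Diamond ((\Diamond s \land s) \land s) is true.
  At s3: \Diamond ((\Diamond s \land s) \land s) requires (\Diamond s \land s) \land s at some successor in {s5}.
    At s5: (\Diamond s \land s) \land s is false.
  So \Diamond ((\Diamond s \land s) \land s) is false at s3.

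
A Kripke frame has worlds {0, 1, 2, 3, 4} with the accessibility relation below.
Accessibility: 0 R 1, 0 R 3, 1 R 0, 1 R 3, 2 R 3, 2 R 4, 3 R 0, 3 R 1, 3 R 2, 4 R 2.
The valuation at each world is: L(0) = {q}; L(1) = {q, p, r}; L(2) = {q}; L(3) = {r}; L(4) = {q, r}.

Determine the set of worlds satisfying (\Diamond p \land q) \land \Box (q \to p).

Let φ = (\Diamond p \land q) \land \Box (q \to p). Evaluate φ at each world:
  0 (successors {1, 3}): φ is true.
  1 (successors {0, 3}): φ is false.
  2 (successors {3, 4}): φ is false.
  3 (successors {0, 1, 2}): φ is false.
  4 (successors {2}): φ is false.
For instance, at 2:
  At 2: \Diamond p \land q is false, \Box (q \to p) is false, so (\Diamond p \land q) \land \Box (q \to p) is false.
    At 2: \Diamond p is false, q is true, so \Diamond p \land q is false.
      At 2: \Diamond p requires p at some successor in {3, 4}.
        At 3: p is false.
        At 4: p is false.
      So \Diamond p is false at 2.
    At 2: \Box (q \to p) requires q \to p at every successor {3, 4}.
      q \to p fails at 4, so \Box (q \to p) is false at 2.
Satisfying worlds: {0}

0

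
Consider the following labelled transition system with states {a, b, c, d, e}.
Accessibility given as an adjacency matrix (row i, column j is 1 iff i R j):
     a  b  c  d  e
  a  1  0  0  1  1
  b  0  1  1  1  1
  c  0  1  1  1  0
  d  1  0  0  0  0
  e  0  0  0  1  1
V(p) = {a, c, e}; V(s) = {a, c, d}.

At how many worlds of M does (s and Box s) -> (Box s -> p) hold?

Recall that Box ψ holds at a world iff ψ holds at every accessible world, and Dia ψ holds iff ψ holds at some accessible world.
Let φ = (s and Box s) -> (Box s -> p). Evaluate φ at each world:
  a (successors {a, d, e}): φ is true.
  b (successors {b, c, d, e}): φ is true.
  c (successors {b, c, d}): φ is true.
  d (successors {a}): φ is false.
  e (successors {d, e}): φ is true.
For instance, at b:
  At b: s and Box s is false, Box s -> p is true, so (s and Box s) -> (Box s -> p) is true.
    At b: s is false, Box s is false, so s and Box s is false.
      At b: Box s requires s at every successor {b, c, d, e}.
        s fails at b, so Box s is false at b.
    At b: Box s is false, p is false, so Box s -> p is true.
      At b: Box s requires s at every successor {b, c, d, e}.
        s fails at b, so Box s is false at b.
Satisfying worlds: {a, b, c, e}

4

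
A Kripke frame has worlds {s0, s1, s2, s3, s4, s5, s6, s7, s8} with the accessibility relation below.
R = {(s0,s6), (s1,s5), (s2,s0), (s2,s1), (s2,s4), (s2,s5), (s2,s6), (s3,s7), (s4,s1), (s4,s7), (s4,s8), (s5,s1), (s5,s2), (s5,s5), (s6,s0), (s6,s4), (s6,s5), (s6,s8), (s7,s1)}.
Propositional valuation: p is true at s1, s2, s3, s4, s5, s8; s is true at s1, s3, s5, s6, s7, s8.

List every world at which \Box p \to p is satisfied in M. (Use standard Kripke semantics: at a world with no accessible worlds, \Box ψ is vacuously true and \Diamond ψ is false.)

Let φ = \Box p \to p. Evaluate φ at each world:
  s0 (successors {s6}): φ is true.
  s1 (successors {s5}): φ is true.
  s2 (successors {s0, s1, s4, s5, s6}): φ is true.
  s3 (successors {s7}): φ is true.
  s4 (successors {s1, s7, s8}): φ is true.
  s5 (successors {s1, s2, s5}): φ is true.
  s6 (successors {s0, s4, s5, s8}): φ is true.
  s7 (successors {s1}): φ is false.
  s8 (successors ∅): φ is true.
For instance, at s4:
  At s4: \Box p is false, p is true, so \Box p \to p is true.
    At s4: \Box p requires p at every successor {s1, s7, s8}.
      p fails at s7, so \Box p is false at s4.
Satisfying worlds: {s0, s1, s2, s3, s4, s5, s6, s8}

s0, s1, s2, s3, s4, s5, s6, s8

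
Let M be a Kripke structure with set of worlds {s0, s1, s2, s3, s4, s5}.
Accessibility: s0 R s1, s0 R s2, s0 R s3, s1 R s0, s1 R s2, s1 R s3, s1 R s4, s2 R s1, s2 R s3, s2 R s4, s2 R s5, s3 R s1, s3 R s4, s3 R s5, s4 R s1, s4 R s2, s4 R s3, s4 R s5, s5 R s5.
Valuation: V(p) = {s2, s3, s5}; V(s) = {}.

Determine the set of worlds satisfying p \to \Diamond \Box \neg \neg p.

s0, s1, s2, s3, s4, s5

Recall that \Box ψ holds at a world iff ψ holds at every accessible world, and \Diamond ψ holds iff ψ holds at some accessible world.
Let φ = p \to \Diamond \Box \neg \neg p. Evaluate φ at each world:
  s0 (successors {s1, s2, s3}): φ is true.
  s1 (successors {s0, s2, s3, s4}): φ is true.
  s2 (successors {s1, s3, s4, s5}): φ is true.
  s3 (successors {s1, s4, s5}): φ is true.
  s4 (successors {s1, s2, s3, s5}): φ is true.
  s5 (successors {s5}): φ is true.
For instance, at s5:
  At s5: p is true, \Diamond \Box \neg \neg p is true, so p \to \Diamond \Box \neg \neg p is true.
    At s5: \Diamond \Box \neg \neg p requires \Box \neg \neg p at some successor in {s5}.
      \Box \neg \neg p holds at s5, so \Diamond \Box \neg \neg p is true at s5.
Satisfying worlds: {s0, s1, s2, s3, s4, s5}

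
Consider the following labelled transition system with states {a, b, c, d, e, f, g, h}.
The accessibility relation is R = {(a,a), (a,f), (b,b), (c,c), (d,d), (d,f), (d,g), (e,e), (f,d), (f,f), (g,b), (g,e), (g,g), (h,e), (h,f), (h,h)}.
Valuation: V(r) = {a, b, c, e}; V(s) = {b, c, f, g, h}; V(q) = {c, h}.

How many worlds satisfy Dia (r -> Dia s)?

Let φ = Dia (r -> Dia s). Evaluate φ at each world:
  a (successors {a, f}): φ is true.
  b (successors {b}): φ is true.
  c (successors {c}): φ is true.
  d (successors {d, f, g}): φ is true.
  e (successors {e}): φ is false.
  f (successors {d, f}): φ is true.
  g (successors {b, e, g}): φ is true.
  h (successors {e, f, h}): φ is true.
For instance, at e:
  At e: Dia (r -> Dia s) requires r -> Dia s at some successor in {e}.
    At e: r -> Dia s is false.
  So Dia (r -> Dia s) is false at e.
Satisfying worlds: {a, b, c, d, f, g, h}

7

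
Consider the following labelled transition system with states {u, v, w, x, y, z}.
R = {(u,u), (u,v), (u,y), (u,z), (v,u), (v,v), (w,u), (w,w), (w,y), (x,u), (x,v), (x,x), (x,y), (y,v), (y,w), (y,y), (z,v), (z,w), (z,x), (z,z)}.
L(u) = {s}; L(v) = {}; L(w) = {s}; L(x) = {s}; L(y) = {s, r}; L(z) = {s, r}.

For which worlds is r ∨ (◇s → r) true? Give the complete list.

Let φ = r ∨ (◇s → r). Evaluate φ at each world:
  u (successors {u, v, y, z}): φ is false.
  v (successors {u, v}): φ is false.
  w (successors {u, w, y}): φ is false.
  x (successors {u, v, x, y}): φ is false.
  y (successors {v, w, y}): φ is true.
  z (successors {v, w, x, z}): φ is true.
For instance, at v:
  At v: r is false, ◇s → r is false, so r ∨ (◇s → r) is false.
    At v: ◇s is true, r is false, so ◇s → r is false.
      At v: ◇s requires s at some successor in {u, v}.
        s holds at u, so ◇s is true at v.
Satisfying worlds: {y, z}

y, z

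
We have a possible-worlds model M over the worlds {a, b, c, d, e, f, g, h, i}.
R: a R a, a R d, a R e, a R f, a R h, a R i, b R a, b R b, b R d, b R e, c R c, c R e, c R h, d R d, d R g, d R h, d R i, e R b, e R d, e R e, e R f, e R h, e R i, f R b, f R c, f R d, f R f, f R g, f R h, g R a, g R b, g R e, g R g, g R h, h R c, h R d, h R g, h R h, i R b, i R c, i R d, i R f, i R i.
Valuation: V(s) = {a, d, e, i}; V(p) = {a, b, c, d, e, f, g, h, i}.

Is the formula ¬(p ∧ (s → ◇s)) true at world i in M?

No

At i: p ∧ (s → ◇s) is true, so ¬(p ∧ (s → ◇s)) is false.
  At i: p is true, s → ◇s is true, so p ∧ (s → ◇s) is true.
    At i: s is true, ◇s is true, so s → ◇s is true.
      At i: ◇s requires s at some successor in {b, c, d, f, i}.
        s holds at d, so ◇s is true at i.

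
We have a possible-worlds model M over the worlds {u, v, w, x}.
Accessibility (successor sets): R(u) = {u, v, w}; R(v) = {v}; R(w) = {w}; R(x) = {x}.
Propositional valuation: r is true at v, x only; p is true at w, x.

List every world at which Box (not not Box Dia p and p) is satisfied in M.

w, x

Let φ = Box (not not Box Dia p and p). Evaluate φ at each world:
  u (successors {u, v, w}): φ is false.
  v (successors {v}): φ is false.
  w (successors {w}): φ is true.
  x (successors {x}): φ is true.
For instance, at w:
  At w: Box (not not Box Dia p and p) requires not not Box Dia p and p at every successor {w}.
      At w: not not Box Dia p is true, p is true, so not not Box Dia p and p is true.
  So Box (not not Box Dia p and p) is true at w.
Satisfying worlds: {w, x}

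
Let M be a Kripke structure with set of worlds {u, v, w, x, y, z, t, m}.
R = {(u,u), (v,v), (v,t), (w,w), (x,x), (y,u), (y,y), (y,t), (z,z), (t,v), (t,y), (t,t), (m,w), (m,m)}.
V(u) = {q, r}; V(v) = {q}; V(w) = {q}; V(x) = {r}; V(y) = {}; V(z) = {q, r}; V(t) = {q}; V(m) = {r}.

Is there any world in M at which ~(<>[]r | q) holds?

Yes

Let φ = ~(<>[]r | q). Evaluate φ at each world:
  u (successors {u}): φ is false.
  v (successors {v, t}): φ is false.
  w (successors {w}): φ is false.
  x (successors {x}): φ is false.
  y (successors {u, y, t}): φ is false.
  z (successors {z}): φ is false.
  t (successors {v, y, t}): φ is false.
  m (successors {w, m}): φ is true.
Detail at m (witness):
  At m: <>[]r | q is false, so ~(<>[]r | q) is true.
    At m: <>[]r is false, q is false, so <>[]r | q is false.
      At m: <>[]r requires []r at some successor in {w, m}.
        At w: []r is false.
        At m: []r is false.
      So <>[]r is false at m.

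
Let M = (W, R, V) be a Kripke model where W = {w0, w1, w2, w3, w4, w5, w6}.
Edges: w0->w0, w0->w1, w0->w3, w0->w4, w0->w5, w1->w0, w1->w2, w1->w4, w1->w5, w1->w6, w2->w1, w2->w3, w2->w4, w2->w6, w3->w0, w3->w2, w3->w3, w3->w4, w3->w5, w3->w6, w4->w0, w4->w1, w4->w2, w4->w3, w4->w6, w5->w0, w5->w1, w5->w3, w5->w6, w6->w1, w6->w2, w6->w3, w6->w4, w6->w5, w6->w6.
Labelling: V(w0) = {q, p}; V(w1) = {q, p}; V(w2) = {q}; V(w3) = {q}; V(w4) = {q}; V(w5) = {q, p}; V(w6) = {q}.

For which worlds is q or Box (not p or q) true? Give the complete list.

Let φ = q or Box (not p or q). Evaluate φ at each world:
  w0 (successors {w0, w1, w3, w4, w5}): φ is true.
  w1 (successors {w0, w2, w4, w5, w6}): φ is true.
  w2 (successors {w1, w3, w4, w6}): φ is true.
  w3 (successors {w0, w2, w3, w4, w5, w6}): φ is true.
  w4 (successors {w0, w1, w2, w3, w6}): φ is true.
  w5 (successors {w0, w1, w3, w6}): φ is true.
  w6 (successors {w1, w2, w3, w4, w5, w6}): φ is true.
For instance, at w1:
  At w1: q is true, Box (not p or q) is true, so q or Box (not p or q) is true.
    At w1: Box (not p or q) requires not p or q at every successor {w0, w2, w4, w5, w6}.
      At w0: not p or q is true.
      At w2: not p or q is true.
      At w4: not p or q is true.
      At w5: not p or q is true.
      At w6: not p or q is true.
    So Box (not p or q) is true at w1.
Satisfying worlds: {w0, w1, w2, w3, w4, w5, w6}

w0, w1, w2, w3, w4, w5, w6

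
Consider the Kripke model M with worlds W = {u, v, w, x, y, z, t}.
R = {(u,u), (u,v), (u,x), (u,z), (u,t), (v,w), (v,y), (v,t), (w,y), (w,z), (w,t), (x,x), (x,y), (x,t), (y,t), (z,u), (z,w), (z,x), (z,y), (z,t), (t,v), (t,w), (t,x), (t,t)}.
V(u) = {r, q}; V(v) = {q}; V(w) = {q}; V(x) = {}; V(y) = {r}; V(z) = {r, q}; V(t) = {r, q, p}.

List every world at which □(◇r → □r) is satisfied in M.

Recall that □ψ holds at a world iff ψ holds at every accessible world, and ◇ψ holds iff ψ holds at some accessible world.
Let φ = □(◇r → □r). Evaluate φ at each world:
  u (successors {u, v, x, z, t}): φ is false.
  v (successors {w, y, t}): φ is false.
  w (successors {y, z, t}): φ is false.
  x (successors {x, y, t}): φ is false.
  y (successors {t}): φ is false.
  z (successors {u, w, x, y, t}): φ is false.
  t (successors {v, w, x, t}): φ is false.
For instance, at y:
  At y: □(◇r → □r) requires ◇r → □r at every successor {t}.
    ◇r → □r fails at t, so □(◇r → □r) is false at y.
      At t: ◇r is true, □r is false, so ◇r → □r is false.
Satisfying worlds: none.

none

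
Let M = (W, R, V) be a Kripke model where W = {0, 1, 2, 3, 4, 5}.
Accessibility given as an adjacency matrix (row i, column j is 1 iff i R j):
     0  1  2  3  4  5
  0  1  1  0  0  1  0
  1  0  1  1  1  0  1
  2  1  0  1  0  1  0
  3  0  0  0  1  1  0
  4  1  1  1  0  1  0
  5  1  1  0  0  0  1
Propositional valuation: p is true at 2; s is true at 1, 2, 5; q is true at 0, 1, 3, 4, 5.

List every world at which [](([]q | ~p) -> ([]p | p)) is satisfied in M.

Let φ = [](([]q | ~p) -> ([]p | p)). Evaluate φ at each world:
  0 (successors {0, 1, 4}): φ is false.
  1 (successors {1, 2, 3, 5}): φ is false.
  2 (successors {0, 2, 4}): φ is false.
  3 (successors {3, 4}): φ is false.
  4 (successors {0, 1, 2, 4}): φ is false.
  5 (successors {0, 1, 5}): φ is false.
For instance, at 2:
  At 2: [](([]q | ~p) -> ([]p | p)) requires ([]q | ~p) -> ([]p | p) at every successor {0, 2, 4}.
    ([]q | ~p) -> ([]p | p) fails at 0, so [](([]q | ~p) -> ([]p | p)) is false at 2.
      At 0: []q | ~p is true, []p | p is false, so ([]q | ~p) -> ([]p | p) is false.
Satisfying worlds: none.

none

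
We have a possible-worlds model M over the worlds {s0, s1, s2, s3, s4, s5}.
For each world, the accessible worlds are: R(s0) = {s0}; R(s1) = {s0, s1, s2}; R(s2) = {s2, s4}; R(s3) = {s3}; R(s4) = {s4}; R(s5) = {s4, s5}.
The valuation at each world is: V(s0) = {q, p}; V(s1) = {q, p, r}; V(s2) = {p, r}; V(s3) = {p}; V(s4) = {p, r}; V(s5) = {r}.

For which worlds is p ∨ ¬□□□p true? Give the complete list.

Recall that □ψ holds at a world iff ψ holds at every accessible world, and ◇ψ holds iff ψ holds at some accessible world.
Let φ = p ∨ ¬□□□p. Evaluate φ at each world:
  s0 (successors {s0}): φ is true.
  s1 (successors {s0, s1, s2}): φ is true.
  s2 (successors {s2, s4}): φ is true.
  s3 (successors {s3}): φ is true.
  s4 (successors {s4}): φ is true.
  s5 (successors {s4, s5}): φ is true.
For instance, at s0:
  At s0: p is true, ¬□□□p is false, so p ∨ ¬□□□p is true.
    At s0: □□□p is true, so ¬□□□p is false.
      At s0: □□□p requires □□p at every successor {s0}.
        At s0: □□p is true.
      So □□□p is true at s0.
Satisfying worlds: {s0, s1, s2, s3, s4, s5}

s0, s1, s2, s3, s4, s5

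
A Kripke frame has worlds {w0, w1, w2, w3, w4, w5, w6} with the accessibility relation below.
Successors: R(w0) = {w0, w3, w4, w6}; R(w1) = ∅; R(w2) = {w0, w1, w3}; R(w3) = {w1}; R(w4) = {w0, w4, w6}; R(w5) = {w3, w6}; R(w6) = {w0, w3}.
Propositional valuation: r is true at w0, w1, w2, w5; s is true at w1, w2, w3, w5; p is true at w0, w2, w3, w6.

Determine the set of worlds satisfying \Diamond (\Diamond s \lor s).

w0, w2, w3, w4, w5, w6

Let φ = \Diamond (\Diamond s \lor s). Evaluate φ at each world:
  w0 (successors {w0, w3, w4, w6}): φ is true.
  w1 (successors ∅): φ is false.
  w2 (successors {w0, w1, w3}): φ is true.
  w3 (successors {w1}): φ is true.
  w4 (successors {w0, w4, w6}): φ is true.
  w5 (successors {w3, w6}): φ is true.
  w6 (successors {w0, w3}): φ is true.
For instance, at w3:
  At w3: \Diamond (\Diamond s \lor s) requires \Diamond s \lor s at some successor in {w1}.
    \Diamond s \lor s holds at w1, so \Diamond (\Diamond s \lor s) is true at w3.
      At w1: \Diamond s is false, s is true, so \Diamond s \lor s is true.
Satisfying worlds: {w0, w2, w3, w4, w5, w6}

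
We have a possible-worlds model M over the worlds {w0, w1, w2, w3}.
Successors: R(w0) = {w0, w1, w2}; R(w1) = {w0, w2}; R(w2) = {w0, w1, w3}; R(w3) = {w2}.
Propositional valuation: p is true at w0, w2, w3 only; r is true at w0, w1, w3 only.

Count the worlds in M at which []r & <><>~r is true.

Recall that []ψ holds at a world iff ψ holds at every accessible world, and <>ψ holds iff ψ holds at some accessible world.
Let φ = []r & <><>~r. Evaluate φ at each world:
  w0 (successors {w0, w1, w2}): φ is false.
  w1 (successors {w0, w2}): φ is false.
  w2 (successors {w0, w1, w3}): φ is true.
  w3 (successors {w2}): φ is false.
For instance, at w0:
  At w0: []r is false, <><>~r is true, so []r & <><>~r is false.
    At w0: []r requires r at every successor {w0, w1, w2}.
      r fails at w2, so []r is false at w0.
    At w0: <><>~r requires <>~r at some successor in {w0, w1, w2}.
      <>~r holds at w0, so <><>~r is true at w0.
Satisfying worlds: {w2}

1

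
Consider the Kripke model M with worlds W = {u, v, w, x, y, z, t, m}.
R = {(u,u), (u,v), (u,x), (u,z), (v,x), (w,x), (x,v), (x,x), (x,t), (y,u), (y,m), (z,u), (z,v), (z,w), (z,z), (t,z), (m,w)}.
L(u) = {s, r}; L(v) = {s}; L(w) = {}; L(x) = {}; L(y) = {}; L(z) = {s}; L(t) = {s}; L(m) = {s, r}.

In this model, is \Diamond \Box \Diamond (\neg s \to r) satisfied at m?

Recall that \Box ψ holds at a world iff ψ holds at every accessible world, and \Diamond ψ holds iff ψ holds at some accessible world.
At m: \Diamond \Box \Diamond (\neg s \to r) requires \Box \Diamond (\neg s \to r) at some successor in {w}.
  \Box \Diamond (\neg s \to r) holds at w, so \Diamond \Box \Diamond (\neg s \to r) is true at m.
    At w: \Box \Diamond (\neg s \to r) requires \Diamond (\neg s \to r) at every successor {x}.
      At x: \Diamond (\neg s \to r) is true.
    So \Box \Diamond (\neg s \to r) is true at w.

Yes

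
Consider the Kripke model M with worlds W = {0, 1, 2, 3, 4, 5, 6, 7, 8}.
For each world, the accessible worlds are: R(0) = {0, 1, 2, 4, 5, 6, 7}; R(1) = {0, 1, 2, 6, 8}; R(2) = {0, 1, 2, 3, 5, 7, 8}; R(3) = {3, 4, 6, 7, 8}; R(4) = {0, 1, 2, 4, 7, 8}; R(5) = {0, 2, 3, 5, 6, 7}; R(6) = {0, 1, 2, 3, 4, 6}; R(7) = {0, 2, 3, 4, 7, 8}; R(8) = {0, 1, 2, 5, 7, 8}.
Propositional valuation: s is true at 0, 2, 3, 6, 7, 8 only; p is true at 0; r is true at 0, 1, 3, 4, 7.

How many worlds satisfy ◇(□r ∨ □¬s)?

Recall that □ψ holds at a world iff ψ holds at every accessible world, and ◇ψ holds iff ψ holds at some accessible world.
Let φ = ◇(□r ∨ □¬s). Evaluate φ at each world:
  0 (successors {0, 1, 2, 4, 5, 6, 7}): φ is false.
  1 (successors {0, 1, 2, 6, 8}): φ is false.
  2 (successors {0, 1, 2, 3, 5, 7, 8}): φ is false.
  3 (successors {3, 4, 6, 7, 8}): φ is false.
  4 (successors {0, 1, 2, 4, 7, 8}): φ is false.
  5 (successors {0, 2, 3, 5, 6, 7}): φ is false.
  6 (successors {0, 1, 2, 3, 4, 6}): φ is false.
  7 (successors {0, 2, 3, 4, 7, 8}): φ is false.
  8 (successors {0, 1, 2, 5, 7, 8}): φ is false.
For instance, at 0:
  At 0: ◇(□r ∨ □¬s) requires □r ∨ □¬s at some successor in {0, 1, 2, 4, 5, 6, 7}.
    At 0: □r ∨ □¬s is false.
    At 1: □r ∨ □¬s is false.
    At 2: □r ∨ □¬s is false.
    At 4: □r ∨ □¬s is false.
    At 5: □r ∨ □¬s is false.
    At 6: □r ∨ □¬s is false.
    At 7: □r ∨ □¬s is false.
  So ◇(□r ∨ □¬s) is false at 0.
Satisfying worlds: none.

0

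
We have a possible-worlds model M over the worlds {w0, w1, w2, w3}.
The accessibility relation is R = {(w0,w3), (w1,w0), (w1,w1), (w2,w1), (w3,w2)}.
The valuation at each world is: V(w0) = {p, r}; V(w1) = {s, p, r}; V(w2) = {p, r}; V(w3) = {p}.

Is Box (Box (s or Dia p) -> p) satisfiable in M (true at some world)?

Let φ = Box (Box (s or Dia p) -> p). Evaluate φ at each world:
  w0 (successors {w3}): φ is true.
  w1 (successors {w0, w1}): φ is true.
  w2 (successors {w1}): φ is true.
  w3 (successors {w2}): φ is true.
Detail at w0 (witness):
  At w0: Box (Box (s or Dia p) -> p) requires Box (s or Dia p) -> p at every successor {w3}.
      At w3: Box (s or Dia p) is true, p is true, so Box (s or Dia p) -> p is true.
  So Box (Box (s or Dia p) -> p) is true at w0.

Yes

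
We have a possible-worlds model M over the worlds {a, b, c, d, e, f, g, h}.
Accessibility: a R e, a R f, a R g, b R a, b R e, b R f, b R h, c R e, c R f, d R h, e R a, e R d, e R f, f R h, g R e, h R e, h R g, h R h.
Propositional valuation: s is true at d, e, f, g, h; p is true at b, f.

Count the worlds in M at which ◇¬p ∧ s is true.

Let φ = ◇¬p ∧ s. Evaluate φ at each world:
  a (successors {e, f, g}): φ is false.
  b (successors {a, e, f, h}): φ is false.
  c (successors {e, f}): φ is false.
  d (successors {h}): φ is true.
  e (successors {a, d, f}): φ is true.
  f (successors {h}): φ is true.
  g (successors {e}): φ is true.
  h (successors {e, g, h}): φ is true.
For instance, at f:
  At f: ◇¬p is true, s is true, so ◇¬p ∧ s is true.
    At f: ◇¬p requires ¬p at some successor in {h}.
      ¬p holds at h, so ◇¬p is true at f.
Satisfying worlds: {d, e, f, g, h}

5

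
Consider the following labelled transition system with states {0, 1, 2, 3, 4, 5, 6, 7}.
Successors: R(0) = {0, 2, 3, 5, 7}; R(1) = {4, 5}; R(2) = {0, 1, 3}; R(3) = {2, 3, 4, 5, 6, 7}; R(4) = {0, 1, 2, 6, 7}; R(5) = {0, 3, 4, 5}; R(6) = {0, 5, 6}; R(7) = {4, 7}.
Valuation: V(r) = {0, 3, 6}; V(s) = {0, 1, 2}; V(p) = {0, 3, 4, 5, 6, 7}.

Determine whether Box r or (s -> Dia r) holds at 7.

At 7: Box r is false, s -> Dia r is true, so Box r or (s -> Dia r) is true.
  At 7: Box r requires r at every successor {4, 7}.
    r fails at 4, so Box r is false at 7.
  At 7: s is false, Dia r is false, so s -> Dia r is true.
    At 7: Dia r requires r at some successor in {4, 7}.
      At 4: r is false.
      At 7: r is false.
    So Dia r is false at 7.

Yes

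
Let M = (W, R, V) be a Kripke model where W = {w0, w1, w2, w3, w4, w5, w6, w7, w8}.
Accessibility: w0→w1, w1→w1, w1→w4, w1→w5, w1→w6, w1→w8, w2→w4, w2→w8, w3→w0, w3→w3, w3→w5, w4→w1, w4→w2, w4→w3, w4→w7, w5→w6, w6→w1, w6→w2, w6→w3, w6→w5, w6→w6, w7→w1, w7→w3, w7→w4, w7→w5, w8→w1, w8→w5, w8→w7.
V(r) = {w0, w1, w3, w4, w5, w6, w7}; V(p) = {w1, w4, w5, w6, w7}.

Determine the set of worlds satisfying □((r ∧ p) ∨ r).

Let φ = □((r ∧ p) ∨ r). Evaluate φ at each world:
  w0 (successors {w1}): φ is true.
  w1 (successors {w1, w4, w5, w6, w8}): φ is false.
  w2 (successors {w4, w8}): φ is false.
  w3 (successors {w0, w3, w5}): φ is true.
  w4 (successors {w1, w2, w3, w7}): φ is false.
  w5 (successors {w6}): φ is true.
  w6 (successors {w1, w2, w3, w5, w6}): φ is false.
  w7 (successors {w1, w3, w4, w5}): φ is true.
  w8 (successors {w1, w5, w7}): φ is true.
For instance, at w0:
  At w0: □((r ∧ p) ∨ r) requires (r ∧ p) ∨ r at every successor {w1}.
    At w1: (r ∧ p) ∨ r is true.
  So □((r ∧ p) ∨ r) is true at w0.
Satisfying worlds: {w0, w3, w5, w7, w8}

w0, w3, w5, w7, w8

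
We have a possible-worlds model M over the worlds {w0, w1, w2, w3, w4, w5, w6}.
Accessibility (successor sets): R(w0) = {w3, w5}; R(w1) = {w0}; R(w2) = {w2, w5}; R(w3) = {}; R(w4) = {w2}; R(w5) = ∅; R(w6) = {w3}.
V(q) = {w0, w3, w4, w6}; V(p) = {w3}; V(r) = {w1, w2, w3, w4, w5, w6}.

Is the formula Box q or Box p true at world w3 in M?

Yes

At w3: Box q is true, Box p is true, so Box q or Box p is true.
  At w3: no accessible worlds, so Box q holds vacuously.
  At w3: no accessible worlds, so Box p holds vacuously.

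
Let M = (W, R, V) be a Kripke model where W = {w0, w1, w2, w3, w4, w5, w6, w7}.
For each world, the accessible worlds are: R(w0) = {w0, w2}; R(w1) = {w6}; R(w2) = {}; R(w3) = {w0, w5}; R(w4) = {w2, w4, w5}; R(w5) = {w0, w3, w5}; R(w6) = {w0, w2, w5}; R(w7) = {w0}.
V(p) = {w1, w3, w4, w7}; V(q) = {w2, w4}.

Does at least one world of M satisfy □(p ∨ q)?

Let φ = □(p ∨ q). Evaluate φ at each world:
  w0 (successors {w0, w2}): φ is false.
  w1 (successors {w6}): φ is false.
  w2 (successors ∅): φ is true.
  w3 (successors {w0, w5}): φ is false.
  w4 (successors {w2, w4, w5}): φ is false.
  w5 (successors {w0, w3, w5}): φ is false.
  w6 (successors {w0, w2, w5}): φ is false.
  w7 (successors {w0}): φ is false.
Detail at w2 (witness):
  At w2: no accessible worlds, so □(p ∨ q) holds vacuously.

Yes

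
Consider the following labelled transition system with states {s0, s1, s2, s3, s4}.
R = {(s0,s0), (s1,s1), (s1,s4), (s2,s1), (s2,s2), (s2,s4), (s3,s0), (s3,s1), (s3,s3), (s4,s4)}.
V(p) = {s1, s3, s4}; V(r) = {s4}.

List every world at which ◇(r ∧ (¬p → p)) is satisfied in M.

s1, s2, s4

Let φ = ◇(r ∧ (¬p → p)). Evaluate φ at each world:
  s0 (successors {s0}): φ is false.
  s1 (successors {s1, s4}): φ is true.
  s2 (successors {s1, s2, s4}): φ is true.
  s3 (successors {s0, s1, s3}): φ is false.
  s4 (successors {s4}): φ is true.
For instance, at s3:
  At s3: ◇(r ∧ (¬p → p)) requires r ∧ (¬p → p) at some successor in {s0, s1, s3}.
    At s0: r ∧ (¬p → p) is false.
    At s1: r ∧ (¬p → p) is false.
    At s3: r ∧ (¬p → p) is false.
  So ◇(r ∧ (¬p → p)) is false at s3.
Satisfying worlds: {s1, s2, s4}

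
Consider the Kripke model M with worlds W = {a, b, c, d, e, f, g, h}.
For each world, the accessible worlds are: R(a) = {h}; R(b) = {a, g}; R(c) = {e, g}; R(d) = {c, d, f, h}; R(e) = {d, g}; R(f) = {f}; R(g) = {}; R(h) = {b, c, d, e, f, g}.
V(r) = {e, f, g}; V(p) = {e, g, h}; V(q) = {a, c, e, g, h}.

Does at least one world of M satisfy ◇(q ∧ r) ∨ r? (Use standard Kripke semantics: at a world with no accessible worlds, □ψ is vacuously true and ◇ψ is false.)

Yes

Let φ = ◇(q ∧ r) ∨ r. Evaluate φ at each world:
  a (successors {h}): φ is false.
  b (successors {a, g}): φ is true.
  c (successors {e, g}): φ is true.
  d (successors {c, d, f, h}): φ is false.
  e (successors {d, g}): φ is true.
  f (successors {f}): φ is true.
  g (successors ∅): φ is true.
  h (successors {b, c, d, e, f, g}): φ is true.
Detail at b (witness):
  At b: ◇(q ∧ r) is true, r is false, so ◇(q ∧ r) ∨ r is true.
    At b: ◇(q ∧ r) requires q ∧ r at some successor in {a, g}.
      q ∧ r holds at g, so ◇(q ∧ r) is true at b.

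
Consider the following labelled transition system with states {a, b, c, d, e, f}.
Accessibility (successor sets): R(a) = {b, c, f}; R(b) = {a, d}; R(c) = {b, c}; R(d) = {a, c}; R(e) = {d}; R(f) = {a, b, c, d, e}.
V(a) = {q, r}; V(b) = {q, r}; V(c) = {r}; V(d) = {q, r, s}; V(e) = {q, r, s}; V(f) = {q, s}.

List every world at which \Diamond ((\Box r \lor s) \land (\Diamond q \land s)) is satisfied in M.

a, b, e, f

Let φ = \Diamond ((\Box r \lor s) \land (\Diamond q \land s)). Evaluate φ at each world:
  a (successors {b, c, f}): φ is true.
  b (successors {a, d}): φ is true.
  c (successors {b, c}): φ is false.
  d (successors {a, c}): φ is false.
  e (successors {d}): φ is true.
  f (successors {a, b, c, d, e}): φ is true.
For instance, at f:
  At f: \Diamond ((\Box r \lor s) \land (\Diamond q \land s)) requires (\Box r \lor s) \land (\Diamond q \land s) at some successor in {a, b, c, d, e}.
    (\Box r \lor s) \land (\Diamond q \land s) holds at d, so \Diamond ((\Box r \lor s) \land (\Diamond q \land s)) is true at f.
      At d: \Box r \lor s is true, \Diamond q \land s is true, so (\Box r \lor s) \land (\Diamond q \land s) is true.
Satisfying worlds: {a, b, e, f}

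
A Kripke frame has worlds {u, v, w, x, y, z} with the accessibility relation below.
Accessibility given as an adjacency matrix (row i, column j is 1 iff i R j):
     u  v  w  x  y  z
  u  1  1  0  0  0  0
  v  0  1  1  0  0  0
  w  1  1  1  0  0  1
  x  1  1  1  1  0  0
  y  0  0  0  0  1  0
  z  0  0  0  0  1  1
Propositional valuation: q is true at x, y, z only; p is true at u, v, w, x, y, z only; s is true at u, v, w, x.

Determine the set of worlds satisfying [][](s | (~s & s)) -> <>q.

v, w, x, y, z

Let φ = [][](s | (~s & s)) -> <>q. Evaluate φ at each world:
  u (successors {u, v}): φ is false.
  v (successors {v, w}): φ is true.
  w (successors {u, v, w, z}): φ is true.
  x (successors {u, v, w, x}): φ is true.
  y (successors {y}): φ is true.
  z (successors {y, z}): φ is true.
For instance, at w:
  At w: [][](s | (~s & s)) is false, <>q is true, so [][](s | (~s & s)) -> <>q is true.
    At w: [][](s | (~s & s)) requires [](s | (~s & s)) at every successor {u, v, w, z}.
      [](s | (~s & s)) fails at w, so [][](s | (~s & s)) is false at w.
    At w: <>q requires q at some successor in {u, v, w, z}.
      q holds at z, so <>q is true at w.
Satisfying worlds: {v, w, x, y, z}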